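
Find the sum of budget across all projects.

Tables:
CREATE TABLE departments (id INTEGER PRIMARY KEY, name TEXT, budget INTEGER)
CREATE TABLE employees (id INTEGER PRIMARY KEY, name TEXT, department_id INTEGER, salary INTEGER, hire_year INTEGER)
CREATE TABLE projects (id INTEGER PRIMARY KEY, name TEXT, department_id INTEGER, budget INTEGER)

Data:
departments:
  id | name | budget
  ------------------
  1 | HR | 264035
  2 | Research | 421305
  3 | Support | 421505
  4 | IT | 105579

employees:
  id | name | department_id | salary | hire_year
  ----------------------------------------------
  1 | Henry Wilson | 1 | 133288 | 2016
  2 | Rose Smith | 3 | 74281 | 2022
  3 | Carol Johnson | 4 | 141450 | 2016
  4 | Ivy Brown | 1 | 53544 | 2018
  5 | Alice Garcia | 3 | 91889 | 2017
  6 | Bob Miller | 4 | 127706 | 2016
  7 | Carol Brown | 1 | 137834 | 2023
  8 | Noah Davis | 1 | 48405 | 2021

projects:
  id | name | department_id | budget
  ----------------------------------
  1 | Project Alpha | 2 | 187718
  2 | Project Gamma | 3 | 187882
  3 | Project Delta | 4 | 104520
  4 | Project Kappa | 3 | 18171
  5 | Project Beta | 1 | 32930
SELECT SUM(budget) FROM projects

Execution result:
531221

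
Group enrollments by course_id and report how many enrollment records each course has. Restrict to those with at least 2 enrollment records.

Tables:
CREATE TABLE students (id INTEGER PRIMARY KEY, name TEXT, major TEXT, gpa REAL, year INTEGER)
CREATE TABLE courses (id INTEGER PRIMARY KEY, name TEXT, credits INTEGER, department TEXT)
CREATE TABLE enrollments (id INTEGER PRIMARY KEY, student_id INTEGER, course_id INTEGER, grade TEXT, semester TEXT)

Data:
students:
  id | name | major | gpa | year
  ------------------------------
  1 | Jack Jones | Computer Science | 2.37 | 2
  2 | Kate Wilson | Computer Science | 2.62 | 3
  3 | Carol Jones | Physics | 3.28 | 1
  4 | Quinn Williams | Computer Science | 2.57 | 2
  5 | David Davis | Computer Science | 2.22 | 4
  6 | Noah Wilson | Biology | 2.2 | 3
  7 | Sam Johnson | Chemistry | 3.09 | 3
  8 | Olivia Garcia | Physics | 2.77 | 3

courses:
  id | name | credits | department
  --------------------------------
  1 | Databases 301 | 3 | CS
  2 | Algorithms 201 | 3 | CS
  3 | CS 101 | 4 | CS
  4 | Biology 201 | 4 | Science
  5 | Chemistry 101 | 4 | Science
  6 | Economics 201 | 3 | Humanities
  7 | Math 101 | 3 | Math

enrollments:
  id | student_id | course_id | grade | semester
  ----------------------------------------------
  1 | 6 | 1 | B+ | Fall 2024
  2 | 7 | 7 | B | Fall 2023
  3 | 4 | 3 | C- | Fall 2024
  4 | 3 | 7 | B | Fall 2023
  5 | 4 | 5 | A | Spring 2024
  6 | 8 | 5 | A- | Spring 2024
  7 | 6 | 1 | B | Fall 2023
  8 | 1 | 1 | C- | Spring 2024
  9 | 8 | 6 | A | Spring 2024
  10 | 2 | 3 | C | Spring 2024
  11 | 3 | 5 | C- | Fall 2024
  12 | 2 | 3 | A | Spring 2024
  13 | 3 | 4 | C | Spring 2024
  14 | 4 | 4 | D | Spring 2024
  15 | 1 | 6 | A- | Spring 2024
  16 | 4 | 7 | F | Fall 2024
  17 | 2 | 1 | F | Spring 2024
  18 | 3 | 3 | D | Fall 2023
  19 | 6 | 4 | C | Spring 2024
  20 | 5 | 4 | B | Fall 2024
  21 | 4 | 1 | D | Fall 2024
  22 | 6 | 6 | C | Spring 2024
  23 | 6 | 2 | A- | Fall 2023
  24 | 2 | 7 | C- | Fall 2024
SELECT course_id, COUNT(*) AS enrollment_count FROM enrollments GROUP BY course_id HAVING COUNT(*) >= 2

Execution result:
course_id | enrollment_count
1 | 5
3 | 4
4 | 4
5 | 3
6 | 3
7 | 4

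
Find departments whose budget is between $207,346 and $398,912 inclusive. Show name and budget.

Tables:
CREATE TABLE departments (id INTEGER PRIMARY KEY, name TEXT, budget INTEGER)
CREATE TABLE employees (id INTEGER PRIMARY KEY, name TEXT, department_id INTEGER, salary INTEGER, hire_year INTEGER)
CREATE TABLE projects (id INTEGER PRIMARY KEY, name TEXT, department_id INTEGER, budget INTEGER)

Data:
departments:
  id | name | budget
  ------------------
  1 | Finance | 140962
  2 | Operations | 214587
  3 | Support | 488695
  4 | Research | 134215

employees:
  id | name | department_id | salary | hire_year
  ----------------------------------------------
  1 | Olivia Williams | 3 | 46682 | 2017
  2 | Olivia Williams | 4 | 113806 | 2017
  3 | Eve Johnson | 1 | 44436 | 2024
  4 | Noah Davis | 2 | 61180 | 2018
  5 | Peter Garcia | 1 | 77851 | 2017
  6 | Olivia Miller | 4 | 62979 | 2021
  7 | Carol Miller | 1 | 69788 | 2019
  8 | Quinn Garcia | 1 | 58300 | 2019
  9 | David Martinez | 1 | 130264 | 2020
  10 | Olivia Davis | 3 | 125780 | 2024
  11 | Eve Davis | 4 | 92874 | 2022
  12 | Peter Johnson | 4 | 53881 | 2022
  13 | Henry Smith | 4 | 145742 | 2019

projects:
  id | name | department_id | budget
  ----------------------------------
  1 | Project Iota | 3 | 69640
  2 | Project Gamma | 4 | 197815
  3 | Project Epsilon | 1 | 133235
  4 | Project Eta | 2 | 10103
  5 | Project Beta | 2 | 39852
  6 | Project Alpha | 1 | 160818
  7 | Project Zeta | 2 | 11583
SELECT name, budget FROM departments WHERE budget BETWEEN 207346 AND 398912

Execution result:
name | budget
Operations | 214587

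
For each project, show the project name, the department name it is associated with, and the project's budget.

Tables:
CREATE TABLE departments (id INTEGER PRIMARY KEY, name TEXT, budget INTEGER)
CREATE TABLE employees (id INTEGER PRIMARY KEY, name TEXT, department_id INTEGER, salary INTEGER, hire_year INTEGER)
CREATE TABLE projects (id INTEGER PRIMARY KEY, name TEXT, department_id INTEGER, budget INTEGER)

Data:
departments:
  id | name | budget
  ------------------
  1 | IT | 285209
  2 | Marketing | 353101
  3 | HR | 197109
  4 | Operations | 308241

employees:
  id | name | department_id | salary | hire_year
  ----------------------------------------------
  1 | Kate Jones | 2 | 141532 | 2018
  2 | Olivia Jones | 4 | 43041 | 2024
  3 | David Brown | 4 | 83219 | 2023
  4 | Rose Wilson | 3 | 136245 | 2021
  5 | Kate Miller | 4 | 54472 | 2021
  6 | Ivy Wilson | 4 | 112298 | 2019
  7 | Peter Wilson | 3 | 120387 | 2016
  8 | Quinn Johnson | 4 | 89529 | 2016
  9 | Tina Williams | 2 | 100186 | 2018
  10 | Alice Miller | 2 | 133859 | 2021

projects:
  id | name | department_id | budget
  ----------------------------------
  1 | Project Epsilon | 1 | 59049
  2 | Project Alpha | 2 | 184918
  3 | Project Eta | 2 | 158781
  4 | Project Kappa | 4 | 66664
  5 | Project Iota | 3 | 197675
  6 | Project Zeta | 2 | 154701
SELECT c.name, p.name AS department, c.budget FROM projects c JOIN departments p ON c.department_id = p.id

Execution result:
name | department | budget
Project Epsilon | IT | 59049
Project Alpha | Marketing | 184918
Project Eta | Marketing | 158781
Project Kappa | Operations | 66664
Project Iota | HR | 197675
Project Zeta | Marketing | 154701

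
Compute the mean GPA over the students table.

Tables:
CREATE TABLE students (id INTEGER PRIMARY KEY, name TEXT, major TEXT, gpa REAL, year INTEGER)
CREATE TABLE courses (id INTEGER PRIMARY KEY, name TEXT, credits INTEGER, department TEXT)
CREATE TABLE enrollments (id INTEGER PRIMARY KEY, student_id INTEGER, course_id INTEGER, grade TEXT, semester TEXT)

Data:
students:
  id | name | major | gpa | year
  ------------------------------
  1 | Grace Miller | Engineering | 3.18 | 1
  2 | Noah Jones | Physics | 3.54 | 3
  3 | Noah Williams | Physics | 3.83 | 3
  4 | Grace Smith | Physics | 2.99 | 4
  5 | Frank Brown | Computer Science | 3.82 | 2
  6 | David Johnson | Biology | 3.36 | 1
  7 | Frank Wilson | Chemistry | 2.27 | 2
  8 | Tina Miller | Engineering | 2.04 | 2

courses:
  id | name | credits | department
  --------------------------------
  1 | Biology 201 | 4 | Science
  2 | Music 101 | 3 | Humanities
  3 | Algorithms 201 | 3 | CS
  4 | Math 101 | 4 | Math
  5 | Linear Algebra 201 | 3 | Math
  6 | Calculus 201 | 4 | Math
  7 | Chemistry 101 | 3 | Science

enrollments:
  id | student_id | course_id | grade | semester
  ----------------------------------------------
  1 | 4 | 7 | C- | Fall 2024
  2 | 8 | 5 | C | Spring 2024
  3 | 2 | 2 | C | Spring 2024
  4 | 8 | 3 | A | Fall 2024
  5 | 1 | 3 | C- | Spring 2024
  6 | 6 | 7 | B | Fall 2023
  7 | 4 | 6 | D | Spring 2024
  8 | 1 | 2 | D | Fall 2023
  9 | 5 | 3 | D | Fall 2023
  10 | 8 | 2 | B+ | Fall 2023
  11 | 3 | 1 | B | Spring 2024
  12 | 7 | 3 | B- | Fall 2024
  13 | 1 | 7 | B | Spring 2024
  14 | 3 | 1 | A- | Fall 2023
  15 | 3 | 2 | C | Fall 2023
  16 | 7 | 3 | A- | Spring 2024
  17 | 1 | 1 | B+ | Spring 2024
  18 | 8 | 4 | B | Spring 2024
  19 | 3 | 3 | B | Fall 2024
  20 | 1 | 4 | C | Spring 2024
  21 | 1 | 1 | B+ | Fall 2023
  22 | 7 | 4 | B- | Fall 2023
SELECT AVG(gpa) FROM students

Execution result:
3.13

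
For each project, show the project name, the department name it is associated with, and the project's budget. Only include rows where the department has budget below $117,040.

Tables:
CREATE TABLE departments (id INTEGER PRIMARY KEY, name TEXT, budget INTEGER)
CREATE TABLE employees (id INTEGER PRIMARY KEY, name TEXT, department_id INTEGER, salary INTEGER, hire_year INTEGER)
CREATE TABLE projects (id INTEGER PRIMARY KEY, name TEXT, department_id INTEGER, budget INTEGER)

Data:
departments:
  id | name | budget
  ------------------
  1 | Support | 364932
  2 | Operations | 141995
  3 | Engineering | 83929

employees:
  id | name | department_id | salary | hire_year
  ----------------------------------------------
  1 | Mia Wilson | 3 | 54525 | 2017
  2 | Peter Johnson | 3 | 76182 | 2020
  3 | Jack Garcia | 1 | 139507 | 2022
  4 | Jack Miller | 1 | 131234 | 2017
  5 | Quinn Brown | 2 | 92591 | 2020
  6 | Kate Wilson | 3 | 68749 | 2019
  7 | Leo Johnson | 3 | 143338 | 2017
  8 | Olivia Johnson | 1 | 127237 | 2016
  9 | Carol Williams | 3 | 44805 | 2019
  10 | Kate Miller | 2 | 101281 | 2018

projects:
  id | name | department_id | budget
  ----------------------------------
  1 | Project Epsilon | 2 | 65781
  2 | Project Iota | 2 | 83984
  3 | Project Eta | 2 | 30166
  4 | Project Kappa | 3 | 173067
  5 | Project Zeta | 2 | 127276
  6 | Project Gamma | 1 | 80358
SELECT c.name, p.name AS department, c.budget FROM projects c JOIN departments p ON c.department_id = p.id WHERE p.budget < 117040

Execution result:
name | department | budget
Project Kappa | Engineering | 173067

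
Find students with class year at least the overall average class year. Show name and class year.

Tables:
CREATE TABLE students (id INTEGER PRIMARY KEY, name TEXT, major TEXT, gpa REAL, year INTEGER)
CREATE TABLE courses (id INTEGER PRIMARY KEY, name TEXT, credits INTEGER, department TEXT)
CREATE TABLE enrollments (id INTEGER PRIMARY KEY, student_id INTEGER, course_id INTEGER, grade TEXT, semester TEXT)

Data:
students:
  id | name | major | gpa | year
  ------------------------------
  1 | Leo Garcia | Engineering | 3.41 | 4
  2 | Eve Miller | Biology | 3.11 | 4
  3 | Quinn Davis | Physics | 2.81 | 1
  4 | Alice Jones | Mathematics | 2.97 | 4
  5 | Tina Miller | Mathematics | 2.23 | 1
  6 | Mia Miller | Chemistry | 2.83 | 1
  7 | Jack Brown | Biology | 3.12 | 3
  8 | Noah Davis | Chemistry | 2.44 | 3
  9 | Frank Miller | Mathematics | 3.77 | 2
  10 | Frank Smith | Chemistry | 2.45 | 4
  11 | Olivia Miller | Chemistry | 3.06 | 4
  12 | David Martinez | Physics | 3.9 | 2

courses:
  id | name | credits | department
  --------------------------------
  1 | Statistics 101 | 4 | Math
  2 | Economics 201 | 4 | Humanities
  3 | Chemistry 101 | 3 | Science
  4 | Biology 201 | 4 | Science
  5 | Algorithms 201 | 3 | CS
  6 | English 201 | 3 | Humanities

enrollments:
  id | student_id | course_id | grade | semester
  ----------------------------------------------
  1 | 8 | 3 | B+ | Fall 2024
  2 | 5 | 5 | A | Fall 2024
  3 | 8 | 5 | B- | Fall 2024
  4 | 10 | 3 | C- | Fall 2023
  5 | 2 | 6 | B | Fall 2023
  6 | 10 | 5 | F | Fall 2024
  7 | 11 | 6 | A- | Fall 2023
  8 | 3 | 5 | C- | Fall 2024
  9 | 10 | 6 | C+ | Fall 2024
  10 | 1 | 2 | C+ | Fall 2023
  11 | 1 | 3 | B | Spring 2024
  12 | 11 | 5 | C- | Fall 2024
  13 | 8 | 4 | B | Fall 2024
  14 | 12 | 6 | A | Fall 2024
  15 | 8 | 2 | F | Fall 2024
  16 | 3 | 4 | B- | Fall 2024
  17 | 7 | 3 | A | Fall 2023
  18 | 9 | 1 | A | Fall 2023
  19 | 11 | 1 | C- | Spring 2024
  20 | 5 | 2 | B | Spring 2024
SELECT name, year FROM students WHERE year >= (SELECT AVG(year) FROM students)

Execution result:
name | year
Leo Garcia | 4
Eve Miller | 4
Alice Jones | 4
Jack Brown | 3
Noah Davis | 3
Frank Smith | 4
Olivia Miller | 4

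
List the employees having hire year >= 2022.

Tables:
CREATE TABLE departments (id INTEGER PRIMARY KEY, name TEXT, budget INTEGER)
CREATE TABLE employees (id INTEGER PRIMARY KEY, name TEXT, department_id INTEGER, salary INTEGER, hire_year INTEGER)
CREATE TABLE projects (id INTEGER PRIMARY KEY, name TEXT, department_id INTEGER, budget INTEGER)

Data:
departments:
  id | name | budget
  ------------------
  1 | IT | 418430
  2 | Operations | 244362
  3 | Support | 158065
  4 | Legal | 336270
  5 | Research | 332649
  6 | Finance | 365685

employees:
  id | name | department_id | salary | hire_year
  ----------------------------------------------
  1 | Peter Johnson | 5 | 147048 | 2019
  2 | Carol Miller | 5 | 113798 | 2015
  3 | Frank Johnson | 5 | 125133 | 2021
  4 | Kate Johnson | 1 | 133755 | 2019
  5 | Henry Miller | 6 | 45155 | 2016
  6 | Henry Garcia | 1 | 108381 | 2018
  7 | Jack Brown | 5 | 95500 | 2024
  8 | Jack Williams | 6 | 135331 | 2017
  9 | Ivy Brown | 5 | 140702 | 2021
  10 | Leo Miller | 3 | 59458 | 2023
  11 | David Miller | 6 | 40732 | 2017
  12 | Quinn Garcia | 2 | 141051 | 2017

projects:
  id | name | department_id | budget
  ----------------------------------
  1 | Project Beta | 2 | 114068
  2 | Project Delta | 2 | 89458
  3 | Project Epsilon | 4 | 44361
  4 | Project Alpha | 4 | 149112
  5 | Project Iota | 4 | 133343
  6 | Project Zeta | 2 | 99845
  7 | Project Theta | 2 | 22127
SELECT name, hire_year FROM employees WHERE hire_year >= 2022

Execution result:
name | hire_year
Jack Brown | 2024
Leo Miller | 2023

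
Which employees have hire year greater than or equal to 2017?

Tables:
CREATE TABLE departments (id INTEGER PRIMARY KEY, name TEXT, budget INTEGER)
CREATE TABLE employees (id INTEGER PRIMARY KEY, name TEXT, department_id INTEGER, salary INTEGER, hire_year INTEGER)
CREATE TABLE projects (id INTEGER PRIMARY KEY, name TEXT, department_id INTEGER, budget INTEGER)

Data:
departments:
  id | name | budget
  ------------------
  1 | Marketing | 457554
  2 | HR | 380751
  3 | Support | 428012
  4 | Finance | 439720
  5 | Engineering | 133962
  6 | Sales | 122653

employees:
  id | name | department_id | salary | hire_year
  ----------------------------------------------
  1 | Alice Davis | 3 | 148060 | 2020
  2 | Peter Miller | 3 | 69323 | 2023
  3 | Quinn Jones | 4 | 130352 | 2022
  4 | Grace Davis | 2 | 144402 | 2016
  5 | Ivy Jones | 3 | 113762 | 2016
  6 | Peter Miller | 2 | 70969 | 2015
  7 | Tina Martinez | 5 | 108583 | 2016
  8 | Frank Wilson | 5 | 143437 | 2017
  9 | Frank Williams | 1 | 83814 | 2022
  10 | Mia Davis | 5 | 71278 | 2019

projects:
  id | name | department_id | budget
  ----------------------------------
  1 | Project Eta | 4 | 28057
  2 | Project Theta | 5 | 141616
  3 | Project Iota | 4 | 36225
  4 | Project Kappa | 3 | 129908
SELECT name, hire_year FROM employees WHERE hire_year >= 2017

Execution result:
name | hire_year
Alice Davis | 2020
Peter Miller | 2023
Quinn Jones | 2022
Frank Wilson | 2017
Frank Williams | 2022
Mia Davis | 2019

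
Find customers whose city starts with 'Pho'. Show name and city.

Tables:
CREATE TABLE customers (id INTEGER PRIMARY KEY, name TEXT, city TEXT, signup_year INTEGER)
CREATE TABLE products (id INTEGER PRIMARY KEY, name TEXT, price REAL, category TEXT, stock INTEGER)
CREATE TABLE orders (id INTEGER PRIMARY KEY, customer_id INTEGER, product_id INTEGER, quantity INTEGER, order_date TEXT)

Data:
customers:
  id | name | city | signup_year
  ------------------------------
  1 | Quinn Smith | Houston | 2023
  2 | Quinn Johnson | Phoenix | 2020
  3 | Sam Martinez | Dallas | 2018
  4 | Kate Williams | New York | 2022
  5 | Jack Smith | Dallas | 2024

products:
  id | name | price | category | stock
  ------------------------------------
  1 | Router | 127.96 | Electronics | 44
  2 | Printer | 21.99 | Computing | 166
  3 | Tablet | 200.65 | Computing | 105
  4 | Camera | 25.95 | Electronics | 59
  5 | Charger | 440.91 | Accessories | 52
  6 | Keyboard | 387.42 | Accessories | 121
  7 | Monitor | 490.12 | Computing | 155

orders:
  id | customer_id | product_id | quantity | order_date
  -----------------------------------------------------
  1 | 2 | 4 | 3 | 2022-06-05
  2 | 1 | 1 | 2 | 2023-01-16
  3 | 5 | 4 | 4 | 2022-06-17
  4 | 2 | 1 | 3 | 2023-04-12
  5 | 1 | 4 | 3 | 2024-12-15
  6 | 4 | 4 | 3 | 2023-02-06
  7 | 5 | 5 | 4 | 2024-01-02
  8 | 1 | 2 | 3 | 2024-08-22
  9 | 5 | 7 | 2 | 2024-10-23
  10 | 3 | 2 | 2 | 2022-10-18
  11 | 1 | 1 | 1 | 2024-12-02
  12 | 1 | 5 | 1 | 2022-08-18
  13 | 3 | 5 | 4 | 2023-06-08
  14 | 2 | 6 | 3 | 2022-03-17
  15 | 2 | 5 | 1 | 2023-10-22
SELECT name, city FROM customers WHERE city LIKE 'Pho%'

Execution result:
name | city
Quinn Johnson | Phoenix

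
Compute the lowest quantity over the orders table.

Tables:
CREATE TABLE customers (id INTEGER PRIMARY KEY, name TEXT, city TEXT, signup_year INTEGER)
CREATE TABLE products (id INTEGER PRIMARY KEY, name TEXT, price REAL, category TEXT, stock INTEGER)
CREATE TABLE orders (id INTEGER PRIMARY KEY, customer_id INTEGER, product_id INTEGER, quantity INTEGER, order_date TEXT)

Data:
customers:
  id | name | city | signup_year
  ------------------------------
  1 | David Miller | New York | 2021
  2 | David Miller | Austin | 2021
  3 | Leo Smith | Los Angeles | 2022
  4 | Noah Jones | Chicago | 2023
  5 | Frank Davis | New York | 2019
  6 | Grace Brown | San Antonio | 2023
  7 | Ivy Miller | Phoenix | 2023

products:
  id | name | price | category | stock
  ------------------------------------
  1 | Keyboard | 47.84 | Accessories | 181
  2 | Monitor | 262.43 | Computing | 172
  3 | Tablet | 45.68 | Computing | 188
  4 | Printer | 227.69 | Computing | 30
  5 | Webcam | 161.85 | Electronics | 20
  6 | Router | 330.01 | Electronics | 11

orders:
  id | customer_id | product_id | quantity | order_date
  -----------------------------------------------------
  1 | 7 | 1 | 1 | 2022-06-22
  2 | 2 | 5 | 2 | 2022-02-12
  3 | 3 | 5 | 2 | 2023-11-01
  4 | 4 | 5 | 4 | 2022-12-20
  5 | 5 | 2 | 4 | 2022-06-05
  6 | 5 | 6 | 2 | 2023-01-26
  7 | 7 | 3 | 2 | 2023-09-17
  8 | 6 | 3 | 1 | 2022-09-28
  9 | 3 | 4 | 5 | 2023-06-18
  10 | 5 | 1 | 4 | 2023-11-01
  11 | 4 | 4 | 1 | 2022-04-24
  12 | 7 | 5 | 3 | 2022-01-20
SELECT MIN(quantity) FROM orders

Execution result:
1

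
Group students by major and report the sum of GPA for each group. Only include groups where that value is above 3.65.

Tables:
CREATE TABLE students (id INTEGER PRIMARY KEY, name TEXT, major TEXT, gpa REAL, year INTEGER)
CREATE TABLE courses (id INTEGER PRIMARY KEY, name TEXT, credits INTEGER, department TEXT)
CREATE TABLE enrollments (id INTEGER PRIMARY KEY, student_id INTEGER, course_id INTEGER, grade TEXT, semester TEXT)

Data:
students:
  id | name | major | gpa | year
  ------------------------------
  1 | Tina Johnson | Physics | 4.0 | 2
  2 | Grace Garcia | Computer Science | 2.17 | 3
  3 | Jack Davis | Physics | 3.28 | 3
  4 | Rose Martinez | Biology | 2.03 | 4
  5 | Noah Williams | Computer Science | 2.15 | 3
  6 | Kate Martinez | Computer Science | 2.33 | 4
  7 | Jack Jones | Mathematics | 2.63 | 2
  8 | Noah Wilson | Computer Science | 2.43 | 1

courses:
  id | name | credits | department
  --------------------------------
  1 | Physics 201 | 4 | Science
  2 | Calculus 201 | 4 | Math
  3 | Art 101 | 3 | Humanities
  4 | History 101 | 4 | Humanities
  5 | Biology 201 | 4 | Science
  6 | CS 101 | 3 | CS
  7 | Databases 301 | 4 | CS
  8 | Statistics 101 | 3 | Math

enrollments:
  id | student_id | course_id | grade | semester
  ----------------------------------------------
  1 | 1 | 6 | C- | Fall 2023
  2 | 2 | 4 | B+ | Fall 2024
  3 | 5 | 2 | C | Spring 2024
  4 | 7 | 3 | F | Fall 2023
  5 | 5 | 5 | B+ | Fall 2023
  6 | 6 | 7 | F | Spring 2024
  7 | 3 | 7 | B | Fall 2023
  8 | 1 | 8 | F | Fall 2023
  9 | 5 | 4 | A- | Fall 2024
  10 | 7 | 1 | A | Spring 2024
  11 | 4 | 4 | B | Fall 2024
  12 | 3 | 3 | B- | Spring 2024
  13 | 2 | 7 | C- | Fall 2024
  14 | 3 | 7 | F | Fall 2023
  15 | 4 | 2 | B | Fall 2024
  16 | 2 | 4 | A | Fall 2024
SELECT major, SUM(gpa) AS sum_gpa FROM students GROUP BY major HAVING SUM(gpa) > 3.65

Execution result:
major | sum_gpa
Computer Science | 9.08
Physics | 7.28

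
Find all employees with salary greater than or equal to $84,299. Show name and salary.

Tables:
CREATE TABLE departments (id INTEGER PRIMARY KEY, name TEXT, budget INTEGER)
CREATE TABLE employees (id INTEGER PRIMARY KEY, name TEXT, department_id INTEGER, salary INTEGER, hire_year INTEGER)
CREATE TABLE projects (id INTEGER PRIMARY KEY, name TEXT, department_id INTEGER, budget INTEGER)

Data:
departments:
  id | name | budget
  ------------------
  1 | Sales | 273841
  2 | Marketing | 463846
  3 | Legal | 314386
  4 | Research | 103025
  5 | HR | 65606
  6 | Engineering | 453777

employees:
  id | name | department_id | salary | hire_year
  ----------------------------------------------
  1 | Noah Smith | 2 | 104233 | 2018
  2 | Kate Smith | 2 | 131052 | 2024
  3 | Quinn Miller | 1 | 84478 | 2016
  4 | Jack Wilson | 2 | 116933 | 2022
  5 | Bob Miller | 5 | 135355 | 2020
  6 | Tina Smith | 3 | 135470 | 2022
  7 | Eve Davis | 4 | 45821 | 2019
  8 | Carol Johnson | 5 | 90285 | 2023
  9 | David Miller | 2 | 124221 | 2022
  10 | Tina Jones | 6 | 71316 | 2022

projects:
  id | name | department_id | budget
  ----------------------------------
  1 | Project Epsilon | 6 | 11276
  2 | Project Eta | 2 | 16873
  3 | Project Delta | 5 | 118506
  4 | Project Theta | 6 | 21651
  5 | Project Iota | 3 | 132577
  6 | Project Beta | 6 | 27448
SELECT name, salary FROM employees WHERE salary >= 84299

Execution result:
name | salary
Noah Smith | 104233
Kate Smith | 131052
Quinn Miller | 84478
Jack Wilson | 116933
Bob Miller | 135355
Tina Smith | 135470
Carol Johnson | 90285
David Miller | 124221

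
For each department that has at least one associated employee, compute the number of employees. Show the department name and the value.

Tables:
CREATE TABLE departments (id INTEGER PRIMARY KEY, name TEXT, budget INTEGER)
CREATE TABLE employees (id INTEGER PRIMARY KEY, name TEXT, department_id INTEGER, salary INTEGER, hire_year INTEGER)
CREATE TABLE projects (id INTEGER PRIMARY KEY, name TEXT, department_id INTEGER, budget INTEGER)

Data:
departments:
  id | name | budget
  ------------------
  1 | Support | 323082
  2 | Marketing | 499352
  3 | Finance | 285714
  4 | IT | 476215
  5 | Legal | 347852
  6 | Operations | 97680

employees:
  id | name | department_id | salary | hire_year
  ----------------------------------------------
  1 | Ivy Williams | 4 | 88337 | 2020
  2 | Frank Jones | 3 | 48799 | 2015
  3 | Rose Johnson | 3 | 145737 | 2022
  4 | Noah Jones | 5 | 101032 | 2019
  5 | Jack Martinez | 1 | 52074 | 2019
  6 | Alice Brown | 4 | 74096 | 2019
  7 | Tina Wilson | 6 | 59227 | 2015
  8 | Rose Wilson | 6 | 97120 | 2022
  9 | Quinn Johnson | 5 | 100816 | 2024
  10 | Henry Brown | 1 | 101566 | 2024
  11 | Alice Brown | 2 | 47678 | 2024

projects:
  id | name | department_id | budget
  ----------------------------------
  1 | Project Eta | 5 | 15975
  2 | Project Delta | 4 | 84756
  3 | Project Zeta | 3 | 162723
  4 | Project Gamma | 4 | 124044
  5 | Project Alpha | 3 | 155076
SELECT p.name, COUNT(*) AS n FROM employees c JOIN departments p ON c.department_id = p.id GROUP BY p.id, p.name

Execution result:
name | n
Support | 2
Marketing | 1
Finance | 2
IT | 2
Legal | 2
Operations | 2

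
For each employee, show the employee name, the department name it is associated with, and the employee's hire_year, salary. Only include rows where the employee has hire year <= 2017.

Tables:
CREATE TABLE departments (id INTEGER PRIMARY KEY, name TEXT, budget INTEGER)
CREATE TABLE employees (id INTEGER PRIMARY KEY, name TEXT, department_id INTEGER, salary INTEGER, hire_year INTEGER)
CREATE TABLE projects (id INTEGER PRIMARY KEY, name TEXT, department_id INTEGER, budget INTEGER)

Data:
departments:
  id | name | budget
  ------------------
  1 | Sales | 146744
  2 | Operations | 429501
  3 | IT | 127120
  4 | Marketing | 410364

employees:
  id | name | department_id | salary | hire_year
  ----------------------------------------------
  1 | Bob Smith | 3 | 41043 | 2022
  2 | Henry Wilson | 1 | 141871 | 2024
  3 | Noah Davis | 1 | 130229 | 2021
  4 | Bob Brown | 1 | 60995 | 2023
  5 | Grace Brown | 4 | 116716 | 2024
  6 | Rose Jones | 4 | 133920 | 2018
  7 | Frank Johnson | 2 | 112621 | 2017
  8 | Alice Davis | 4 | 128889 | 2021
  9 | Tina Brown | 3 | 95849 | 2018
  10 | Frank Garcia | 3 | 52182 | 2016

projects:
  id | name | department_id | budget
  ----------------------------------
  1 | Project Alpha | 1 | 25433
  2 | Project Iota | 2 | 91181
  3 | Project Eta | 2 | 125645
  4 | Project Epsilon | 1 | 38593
SELECT c.name, p.name AS department, c.hire_year, c.salary FROM employees c JOIN departments p ON c.department_id = p.id WHERE c.hire_year <= 2017

Execution result:
name | department | hire_year | salary
Frank Johnson | Operations | 2017 | 112621
Frank Garcia | IT | 2016 | 52182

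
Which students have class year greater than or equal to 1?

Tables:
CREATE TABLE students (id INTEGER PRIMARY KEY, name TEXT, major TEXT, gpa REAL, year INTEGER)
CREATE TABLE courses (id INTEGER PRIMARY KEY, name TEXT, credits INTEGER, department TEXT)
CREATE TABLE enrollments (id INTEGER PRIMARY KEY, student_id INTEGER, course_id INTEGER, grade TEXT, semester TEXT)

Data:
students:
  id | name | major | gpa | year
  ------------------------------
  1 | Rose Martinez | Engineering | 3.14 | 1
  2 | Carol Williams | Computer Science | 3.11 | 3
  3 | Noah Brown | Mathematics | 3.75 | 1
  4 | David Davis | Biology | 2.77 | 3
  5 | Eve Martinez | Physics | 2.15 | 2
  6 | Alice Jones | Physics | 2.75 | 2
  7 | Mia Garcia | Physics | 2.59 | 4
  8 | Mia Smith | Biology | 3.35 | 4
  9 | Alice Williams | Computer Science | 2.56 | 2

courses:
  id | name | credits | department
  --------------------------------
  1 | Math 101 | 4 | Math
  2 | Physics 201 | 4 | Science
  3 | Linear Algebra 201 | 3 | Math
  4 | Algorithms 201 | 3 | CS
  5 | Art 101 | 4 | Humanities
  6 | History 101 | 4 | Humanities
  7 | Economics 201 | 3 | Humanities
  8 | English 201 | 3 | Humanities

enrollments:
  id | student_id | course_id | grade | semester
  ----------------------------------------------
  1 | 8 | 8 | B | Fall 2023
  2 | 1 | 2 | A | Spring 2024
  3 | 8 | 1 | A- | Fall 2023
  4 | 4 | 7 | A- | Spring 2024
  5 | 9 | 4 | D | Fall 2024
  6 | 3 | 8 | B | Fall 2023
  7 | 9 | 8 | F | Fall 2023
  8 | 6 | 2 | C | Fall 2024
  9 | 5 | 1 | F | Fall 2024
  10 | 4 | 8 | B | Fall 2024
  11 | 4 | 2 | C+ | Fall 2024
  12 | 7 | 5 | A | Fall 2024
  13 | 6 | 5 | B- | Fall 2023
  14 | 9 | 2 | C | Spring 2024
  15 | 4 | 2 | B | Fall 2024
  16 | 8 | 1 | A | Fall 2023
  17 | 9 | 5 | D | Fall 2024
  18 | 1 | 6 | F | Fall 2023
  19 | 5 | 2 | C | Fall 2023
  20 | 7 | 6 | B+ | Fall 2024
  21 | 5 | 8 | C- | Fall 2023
SELECT name, year FROM students WHERE year >= 1

Execution result:
name | year
Rose Martinez | 1
Carol Williams | 3
Noah Brown | 1
David Davis | 3
Eve Martinez | 2
Alice Jones | 2
Mia Garcia | 4
Mia Smith | 4
Alice Williams | 2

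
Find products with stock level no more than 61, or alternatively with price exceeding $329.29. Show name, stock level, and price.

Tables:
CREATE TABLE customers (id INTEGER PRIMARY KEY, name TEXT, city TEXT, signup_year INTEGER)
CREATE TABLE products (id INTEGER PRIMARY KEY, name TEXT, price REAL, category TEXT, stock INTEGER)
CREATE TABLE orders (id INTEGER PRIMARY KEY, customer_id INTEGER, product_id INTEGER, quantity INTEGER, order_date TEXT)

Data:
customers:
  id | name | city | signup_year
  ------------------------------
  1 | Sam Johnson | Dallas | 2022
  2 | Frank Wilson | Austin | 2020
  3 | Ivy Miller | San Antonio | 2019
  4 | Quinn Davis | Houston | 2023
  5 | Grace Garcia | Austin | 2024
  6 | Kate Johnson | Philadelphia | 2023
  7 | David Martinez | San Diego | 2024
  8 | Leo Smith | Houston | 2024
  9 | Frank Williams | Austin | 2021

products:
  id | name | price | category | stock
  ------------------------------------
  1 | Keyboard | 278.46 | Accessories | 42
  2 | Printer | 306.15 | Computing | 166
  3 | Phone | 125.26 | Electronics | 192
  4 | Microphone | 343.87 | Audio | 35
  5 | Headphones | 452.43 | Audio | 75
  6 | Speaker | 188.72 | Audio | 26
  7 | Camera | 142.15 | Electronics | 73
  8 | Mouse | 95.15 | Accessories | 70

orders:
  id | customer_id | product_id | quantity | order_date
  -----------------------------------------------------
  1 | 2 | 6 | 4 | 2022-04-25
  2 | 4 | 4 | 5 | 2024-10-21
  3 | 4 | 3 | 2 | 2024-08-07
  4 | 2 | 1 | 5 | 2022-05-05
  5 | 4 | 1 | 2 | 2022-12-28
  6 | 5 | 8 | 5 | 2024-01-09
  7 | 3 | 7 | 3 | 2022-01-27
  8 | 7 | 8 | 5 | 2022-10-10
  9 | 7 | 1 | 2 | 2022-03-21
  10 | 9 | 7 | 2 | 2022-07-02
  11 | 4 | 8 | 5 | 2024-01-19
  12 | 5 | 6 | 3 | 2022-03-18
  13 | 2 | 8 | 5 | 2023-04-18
SELECT name, stock, price FROM products WHERE stock <= 61 OR price > 329.29

Execution result:
name | stock | price
Keyboard | 42 | 278.46
Microphone | 35 | 343.87
Headphones | 75 | 452.43
Speaker | 26 | 188.72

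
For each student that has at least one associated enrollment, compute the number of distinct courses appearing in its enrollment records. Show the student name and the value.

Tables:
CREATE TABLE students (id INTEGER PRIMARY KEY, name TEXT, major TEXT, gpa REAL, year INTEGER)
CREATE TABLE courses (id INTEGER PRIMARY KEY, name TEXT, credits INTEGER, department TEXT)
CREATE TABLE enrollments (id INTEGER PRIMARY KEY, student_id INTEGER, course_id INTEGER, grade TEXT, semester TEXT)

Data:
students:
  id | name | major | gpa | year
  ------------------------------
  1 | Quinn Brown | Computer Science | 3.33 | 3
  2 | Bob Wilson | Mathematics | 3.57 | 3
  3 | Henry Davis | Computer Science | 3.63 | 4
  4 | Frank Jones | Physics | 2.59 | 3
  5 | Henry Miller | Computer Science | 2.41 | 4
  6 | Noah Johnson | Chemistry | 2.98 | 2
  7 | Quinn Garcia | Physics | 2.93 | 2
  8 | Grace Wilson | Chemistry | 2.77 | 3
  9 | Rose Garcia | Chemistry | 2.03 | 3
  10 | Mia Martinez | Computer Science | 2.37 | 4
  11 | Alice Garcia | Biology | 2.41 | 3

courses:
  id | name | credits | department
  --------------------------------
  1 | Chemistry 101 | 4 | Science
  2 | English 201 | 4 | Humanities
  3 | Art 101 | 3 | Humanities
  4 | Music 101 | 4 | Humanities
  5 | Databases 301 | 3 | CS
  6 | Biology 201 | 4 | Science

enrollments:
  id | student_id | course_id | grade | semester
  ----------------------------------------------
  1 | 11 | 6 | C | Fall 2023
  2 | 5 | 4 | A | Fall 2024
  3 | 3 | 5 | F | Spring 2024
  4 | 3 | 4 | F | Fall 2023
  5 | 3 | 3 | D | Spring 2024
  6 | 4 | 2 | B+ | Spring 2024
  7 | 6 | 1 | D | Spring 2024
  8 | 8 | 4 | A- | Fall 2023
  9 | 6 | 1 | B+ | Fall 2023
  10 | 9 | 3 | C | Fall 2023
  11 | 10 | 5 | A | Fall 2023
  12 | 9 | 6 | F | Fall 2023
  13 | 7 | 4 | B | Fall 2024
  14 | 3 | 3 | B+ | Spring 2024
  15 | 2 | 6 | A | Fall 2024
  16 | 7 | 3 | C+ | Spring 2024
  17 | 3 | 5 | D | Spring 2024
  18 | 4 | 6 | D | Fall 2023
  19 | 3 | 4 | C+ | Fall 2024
SELECT p.name, COUNT(DISTINCT c.course_id) AS distinct_course_count FROM enrollments c JOIN students p ON c.student_id = p.id GROUP BY p.id, p.name

Execution result:
name | distinct_course_count
Bob Wilson | 1
Henry Davis | 3
Frank Jones | 2
Henry Miller | 1
Noah Johnson | 1
Quinn Garcia | 2
Grace Wilson | 1
Rose Garcia | 2
Mia Martinez | 1
Alice Garcia | 1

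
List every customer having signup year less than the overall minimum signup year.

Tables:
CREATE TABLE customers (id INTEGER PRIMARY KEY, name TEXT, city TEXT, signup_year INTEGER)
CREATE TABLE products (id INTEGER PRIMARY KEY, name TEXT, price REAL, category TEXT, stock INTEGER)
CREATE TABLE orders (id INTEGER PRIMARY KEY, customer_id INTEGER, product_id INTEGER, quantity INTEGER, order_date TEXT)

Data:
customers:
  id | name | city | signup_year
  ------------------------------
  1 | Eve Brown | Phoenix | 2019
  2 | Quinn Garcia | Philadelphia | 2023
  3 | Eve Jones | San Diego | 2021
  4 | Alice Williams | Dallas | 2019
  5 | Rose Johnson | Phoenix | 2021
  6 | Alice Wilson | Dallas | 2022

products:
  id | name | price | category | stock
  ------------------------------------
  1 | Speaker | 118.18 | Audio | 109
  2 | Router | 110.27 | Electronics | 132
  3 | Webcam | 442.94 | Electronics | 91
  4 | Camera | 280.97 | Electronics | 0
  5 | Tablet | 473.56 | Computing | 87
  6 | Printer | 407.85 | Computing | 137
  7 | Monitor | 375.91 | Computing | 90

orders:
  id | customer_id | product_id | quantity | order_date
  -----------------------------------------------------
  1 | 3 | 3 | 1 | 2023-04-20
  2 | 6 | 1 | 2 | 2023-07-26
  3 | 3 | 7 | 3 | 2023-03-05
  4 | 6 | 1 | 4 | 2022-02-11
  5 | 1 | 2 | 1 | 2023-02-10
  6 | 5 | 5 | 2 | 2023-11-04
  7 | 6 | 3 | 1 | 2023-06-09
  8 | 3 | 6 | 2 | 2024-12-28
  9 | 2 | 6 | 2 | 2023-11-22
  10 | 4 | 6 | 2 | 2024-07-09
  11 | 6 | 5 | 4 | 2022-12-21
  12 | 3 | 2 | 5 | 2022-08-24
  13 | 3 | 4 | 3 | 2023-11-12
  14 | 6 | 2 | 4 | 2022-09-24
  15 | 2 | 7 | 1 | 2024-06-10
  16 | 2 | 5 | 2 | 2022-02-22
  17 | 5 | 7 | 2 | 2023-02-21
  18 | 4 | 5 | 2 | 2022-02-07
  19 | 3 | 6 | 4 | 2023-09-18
SELECT name, signup_year FROM customers WHERE signup_year < (SELECT MIN(signup_year) FROM customers)

Execution result:
(no rows)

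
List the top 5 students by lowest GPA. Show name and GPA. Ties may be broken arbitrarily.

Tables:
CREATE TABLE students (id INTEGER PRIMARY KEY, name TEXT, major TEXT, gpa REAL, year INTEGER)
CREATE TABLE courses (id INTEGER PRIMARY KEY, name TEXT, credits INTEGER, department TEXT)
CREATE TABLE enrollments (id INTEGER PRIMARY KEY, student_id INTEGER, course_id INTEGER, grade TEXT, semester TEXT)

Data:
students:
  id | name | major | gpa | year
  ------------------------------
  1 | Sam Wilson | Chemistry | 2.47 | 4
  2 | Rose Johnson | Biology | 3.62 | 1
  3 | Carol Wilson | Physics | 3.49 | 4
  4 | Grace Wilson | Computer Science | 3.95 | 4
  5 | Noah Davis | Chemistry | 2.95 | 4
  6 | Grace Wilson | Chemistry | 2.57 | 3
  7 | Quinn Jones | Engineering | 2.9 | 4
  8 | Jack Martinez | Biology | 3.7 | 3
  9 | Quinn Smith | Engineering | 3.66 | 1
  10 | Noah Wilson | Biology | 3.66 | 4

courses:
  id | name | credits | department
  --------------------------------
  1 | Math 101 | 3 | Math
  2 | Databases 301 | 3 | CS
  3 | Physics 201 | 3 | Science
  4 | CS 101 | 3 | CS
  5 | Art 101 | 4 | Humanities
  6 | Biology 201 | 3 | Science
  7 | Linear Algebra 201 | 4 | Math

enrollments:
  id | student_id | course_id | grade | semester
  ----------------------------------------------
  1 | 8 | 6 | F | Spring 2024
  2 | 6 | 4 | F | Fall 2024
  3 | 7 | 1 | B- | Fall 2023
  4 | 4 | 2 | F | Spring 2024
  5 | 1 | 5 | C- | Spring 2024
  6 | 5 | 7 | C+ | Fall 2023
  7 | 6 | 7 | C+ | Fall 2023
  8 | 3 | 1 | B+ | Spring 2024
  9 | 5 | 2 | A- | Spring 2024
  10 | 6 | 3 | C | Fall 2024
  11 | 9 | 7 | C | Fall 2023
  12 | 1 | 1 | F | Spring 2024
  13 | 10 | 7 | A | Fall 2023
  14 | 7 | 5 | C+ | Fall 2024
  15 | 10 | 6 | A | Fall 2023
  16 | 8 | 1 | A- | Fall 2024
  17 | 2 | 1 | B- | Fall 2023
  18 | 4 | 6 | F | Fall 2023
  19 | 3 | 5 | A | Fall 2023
SELECT name, gpa FROM students ORDER BY gpa ASC LIMIT 5

Execution result:
name | gpa
Sam Wilson | 2.47
Grace Wilson | 2.57
Quinn Jones | 2.90
Noah Davis | 2.95
Carol Wilson | 3.49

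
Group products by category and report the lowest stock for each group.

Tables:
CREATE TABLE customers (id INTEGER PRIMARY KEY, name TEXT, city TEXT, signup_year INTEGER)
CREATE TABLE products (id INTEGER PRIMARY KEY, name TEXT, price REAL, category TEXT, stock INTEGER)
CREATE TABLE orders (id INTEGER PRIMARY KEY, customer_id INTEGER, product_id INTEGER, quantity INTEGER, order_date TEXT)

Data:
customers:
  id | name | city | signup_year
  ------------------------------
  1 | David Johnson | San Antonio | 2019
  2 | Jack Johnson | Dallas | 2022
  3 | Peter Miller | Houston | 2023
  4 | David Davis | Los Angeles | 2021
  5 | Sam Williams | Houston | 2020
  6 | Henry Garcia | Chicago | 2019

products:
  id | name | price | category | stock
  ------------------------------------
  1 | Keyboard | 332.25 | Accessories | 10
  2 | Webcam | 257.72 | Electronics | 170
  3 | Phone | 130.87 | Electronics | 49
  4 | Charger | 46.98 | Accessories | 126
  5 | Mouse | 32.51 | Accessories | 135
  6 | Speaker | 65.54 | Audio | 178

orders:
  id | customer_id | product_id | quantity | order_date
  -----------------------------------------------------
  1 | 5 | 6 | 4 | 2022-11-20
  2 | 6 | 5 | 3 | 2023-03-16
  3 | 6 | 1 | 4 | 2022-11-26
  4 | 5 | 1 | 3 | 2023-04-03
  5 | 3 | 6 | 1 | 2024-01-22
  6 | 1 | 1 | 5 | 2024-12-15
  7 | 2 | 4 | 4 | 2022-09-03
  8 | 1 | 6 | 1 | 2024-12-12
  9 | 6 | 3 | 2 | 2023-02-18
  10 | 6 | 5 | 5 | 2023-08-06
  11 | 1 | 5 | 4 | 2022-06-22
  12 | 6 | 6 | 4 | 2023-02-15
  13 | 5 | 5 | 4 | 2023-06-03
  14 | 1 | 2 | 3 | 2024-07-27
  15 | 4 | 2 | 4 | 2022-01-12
SELECT category, MIN(stock) AS min_stock FROM products GROUP BY category

Execution result:
category | min_stock
Accessories | 10
Audio | 178
Electronics | 49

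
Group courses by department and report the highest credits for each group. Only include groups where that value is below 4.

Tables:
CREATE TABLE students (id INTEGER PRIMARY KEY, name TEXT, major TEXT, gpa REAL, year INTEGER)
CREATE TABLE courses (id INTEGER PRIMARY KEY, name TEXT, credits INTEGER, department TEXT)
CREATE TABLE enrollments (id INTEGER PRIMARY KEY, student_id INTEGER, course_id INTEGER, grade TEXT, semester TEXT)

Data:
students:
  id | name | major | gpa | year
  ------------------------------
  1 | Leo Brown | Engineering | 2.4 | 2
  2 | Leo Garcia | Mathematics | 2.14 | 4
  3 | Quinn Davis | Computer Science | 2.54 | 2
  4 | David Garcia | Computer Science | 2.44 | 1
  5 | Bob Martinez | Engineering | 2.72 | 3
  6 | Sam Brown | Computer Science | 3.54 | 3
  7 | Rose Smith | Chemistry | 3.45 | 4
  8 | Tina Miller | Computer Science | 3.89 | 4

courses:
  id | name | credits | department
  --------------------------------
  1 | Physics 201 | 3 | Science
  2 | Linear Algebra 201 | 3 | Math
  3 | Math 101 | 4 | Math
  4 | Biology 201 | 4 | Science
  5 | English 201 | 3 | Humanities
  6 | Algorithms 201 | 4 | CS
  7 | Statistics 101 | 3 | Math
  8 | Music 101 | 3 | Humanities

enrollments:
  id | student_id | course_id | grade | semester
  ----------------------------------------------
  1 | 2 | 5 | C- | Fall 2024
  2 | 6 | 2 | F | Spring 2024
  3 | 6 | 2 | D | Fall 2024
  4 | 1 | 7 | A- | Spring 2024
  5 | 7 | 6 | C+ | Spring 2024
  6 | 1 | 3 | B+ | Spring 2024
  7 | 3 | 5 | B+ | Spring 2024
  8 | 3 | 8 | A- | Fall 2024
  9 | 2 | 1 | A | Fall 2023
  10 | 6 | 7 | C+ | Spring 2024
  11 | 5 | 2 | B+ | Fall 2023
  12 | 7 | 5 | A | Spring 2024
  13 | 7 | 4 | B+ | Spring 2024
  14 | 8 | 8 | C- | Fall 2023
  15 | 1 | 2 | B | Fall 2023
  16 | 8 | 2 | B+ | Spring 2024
SELECT department, MAX(credits) AS max_credits FROM courses GROUP BY department HAVING MAX(credits) < 4

Execution result:
department | max_credits
Humanities | 3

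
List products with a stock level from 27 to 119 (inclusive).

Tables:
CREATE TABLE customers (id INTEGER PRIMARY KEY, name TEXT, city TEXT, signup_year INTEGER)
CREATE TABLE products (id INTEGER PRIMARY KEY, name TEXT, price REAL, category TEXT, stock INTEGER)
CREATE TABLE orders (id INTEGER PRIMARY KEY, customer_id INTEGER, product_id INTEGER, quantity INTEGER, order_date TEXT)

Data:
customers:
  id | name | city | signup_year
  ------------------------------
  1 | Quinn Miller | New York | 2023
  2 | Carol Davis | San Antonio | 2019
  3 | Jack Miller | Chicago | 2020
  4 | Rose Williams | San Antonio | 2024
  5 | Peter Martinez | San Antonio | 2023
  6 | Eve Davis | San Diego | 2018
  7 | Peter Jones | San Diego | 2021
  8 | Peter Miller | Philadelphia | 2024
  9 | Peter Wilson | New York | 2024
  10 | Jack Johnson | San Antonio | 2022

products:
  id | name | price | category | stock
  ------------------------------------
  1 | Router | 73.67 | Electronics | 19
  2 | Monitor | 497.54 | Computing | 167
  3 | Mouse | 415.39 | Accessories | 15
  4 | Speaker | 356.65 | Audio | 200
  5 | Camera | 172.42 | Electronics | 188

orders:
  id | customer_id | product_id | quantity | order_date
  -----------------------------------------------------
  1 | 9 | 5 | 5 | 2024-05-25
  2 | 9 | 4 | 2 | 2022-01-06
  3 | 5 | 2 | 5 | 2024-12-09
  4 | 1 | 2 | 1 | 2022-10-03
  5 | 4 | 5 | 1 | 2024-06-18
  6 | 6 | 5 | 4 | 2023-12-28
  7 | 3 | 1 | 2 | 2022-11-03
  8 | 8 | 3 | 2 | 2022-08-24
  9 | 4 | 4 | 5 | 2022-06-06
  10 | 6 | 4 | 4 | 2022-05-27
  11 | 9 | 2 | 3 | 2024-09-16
SELECT name, stock FROM products WHERE stock BETWEEN 27 AND 119

Execution result:
(no rows)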